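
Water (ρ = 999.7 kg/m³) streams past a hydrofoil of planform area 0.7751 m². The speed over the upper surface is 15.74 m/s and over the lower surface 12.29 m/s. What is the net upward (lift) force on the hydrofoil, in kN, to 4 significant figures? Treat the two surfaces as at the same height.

37.47 kN

The faster flow above has the lower pressure; Bernoulli (same height) gives ΔP = ½ρ(v_up² − v_low²).
ΔP = ½·999.7·(15.74² − 12.29²) = 48340 Pa.
Lift = ΔP · A = 48340 × 0.7751 = 37470 N.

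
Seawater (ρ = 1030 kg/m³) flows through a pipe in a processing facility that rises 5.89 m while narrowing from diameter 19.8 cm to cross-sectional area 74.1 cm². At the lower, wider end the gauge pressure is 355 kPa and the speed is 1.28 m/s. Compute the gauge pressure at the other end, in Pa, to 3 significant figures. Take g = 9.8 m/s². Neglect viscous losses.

P₂ ≈ 282000 Pa

The volume flow rate is constant, so v₂ = (A₁/A₂)v₁ = (308/74.1)·1.28 = 5.32 m/s.
Bernoulli: P₁ + ½ρv₁² + ρg h₁ = P₂ + ½ρv₂² + ρg h₂, so P₂ = P₁ + ½ρ(v₁² − v₂²) − ρg(h₂ − h₁).
P₂ = 355000 + ½·1030·(1.28² − 5.32²) − 1030·9.8·(+5.89) = 355000 + (-13700) − (59500) = 282000 Pa.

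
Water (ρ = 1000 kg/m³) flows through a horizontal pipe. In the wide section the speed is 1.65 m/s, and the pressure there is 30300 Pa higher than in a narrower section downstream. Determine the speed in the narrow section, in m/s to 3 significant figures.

Horizontal Bernoulli: P₁ + ½ρv₁² = P₂ + ½ρv₂², so v₂² = v₁² + 2(P₁ − P₂)/ρ.
v₂ = √(1.65² + 2·30300/1000) = √(2.72 + 60.6) = 7.96 m/s.

v₂ ≈ 7.96 m/s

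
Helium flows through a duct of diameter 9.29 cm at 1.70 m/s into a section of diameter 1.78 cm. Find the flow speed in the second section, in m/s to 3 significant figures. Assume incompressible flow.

v₂ = 46.3 m/s

The volume flow rate is constant, so v₂ = (A₁/A₂)v₁ = (67.8/2.49)·1.70 = 46.3 m/s.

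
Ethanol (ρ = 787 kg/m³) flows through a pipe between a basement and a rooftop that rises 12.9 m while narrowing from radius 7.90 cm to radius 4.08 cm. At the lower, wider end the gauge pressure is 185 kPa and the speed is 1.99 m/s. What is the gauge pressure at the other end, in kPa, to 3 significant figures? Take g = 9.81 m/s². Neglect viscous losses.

Continuity gives A₁v₁ = A₂v₂, so v₂ = (196 cm²)/(52.3 cm²) × 1.99 m/s = 7.46 m/s.
Energy conservation along the streamline gives P₂ = P₁ − ½ρ(v₂² − v₁²) − ρg(h₂ − h₁).
P₂ = 185000 + ½·787·(1.99² − 7.46²) − 787·9.81·(+12.9) = 185000 + (-20300) − (99600) = 65100 Pa.

P₂ ≈ 65.1 kPa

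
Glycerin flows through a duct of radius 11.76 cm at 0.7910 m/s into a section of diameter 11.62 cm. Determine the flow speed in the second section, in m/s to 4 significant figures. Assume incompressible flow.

The volume flow rate is constant, so v₂ = (A₁/A₂)v₁ = (434.5/106.0)·0.7910 = 3.241 m/s.

v₂ ≈ 3.241 m/s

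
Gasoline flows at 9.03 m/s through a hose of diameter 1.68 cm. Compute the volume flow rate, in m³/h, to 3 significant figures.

7.21 m³/h

Q = A·v = 0.000222 m² × 9.03 m/s = 0.00200 m³/s.
Converting: 0.00200 m³/s × 3600 = 7.21 m³/h.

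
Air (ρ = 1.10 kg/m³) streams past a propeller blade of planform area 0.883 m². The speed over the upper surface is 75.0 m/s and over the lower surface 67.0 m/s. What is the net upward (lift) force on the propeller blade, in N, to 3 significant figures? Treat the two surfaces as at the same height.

The faster flow above has the lower pressure; Bernoulli (same height) gives ΔP = ½ρ(v_up² − v_low²).
ΔP = ½·1.10·(75.0² − 67.0²) = 625 Pa.
Lift = ΔP · A = 625 × 0.883 = 552 N.

F ≈ 552 N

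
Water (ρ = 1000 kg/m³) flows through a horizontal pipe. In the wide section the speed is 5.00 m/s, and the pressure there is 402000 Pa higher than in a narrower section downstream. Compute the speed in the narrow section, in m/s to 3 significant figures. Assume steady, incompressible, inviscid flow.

Horizontal Bernoulli: P₁ + ½ρv₁² = P₂ + ½ρv₂², so v₂² = v₁² + 2(P₁ − P₂)/ρ.
v₂ = √(5.00² + 2·402000/1000) = √(25.0 + 804) = 28.8 m/s.

v₂ = 28.8 m/s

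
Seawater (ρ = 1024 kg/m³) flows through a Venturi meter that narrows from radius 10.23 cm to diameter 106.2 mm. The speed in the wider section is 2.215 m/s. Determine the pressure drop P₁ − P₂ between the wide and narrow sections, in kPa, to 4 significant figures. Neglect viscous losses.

ΔP ≈ 32.09 kPa

Continuity gives A₁v₁ = A₂v₂, so v₂ = (328.8 cm²)/(88.58 cm²) × 2.215 m/s = 8.221 m/s.
With no height change, Bernoulli's equation is P₁ + ½ρv₁² = P₂ + ½ρv₂².
P₁ − P₂ = ½·1024·(8.221² − 2.215²) = ½·1024·62.68 = 32090 Pa.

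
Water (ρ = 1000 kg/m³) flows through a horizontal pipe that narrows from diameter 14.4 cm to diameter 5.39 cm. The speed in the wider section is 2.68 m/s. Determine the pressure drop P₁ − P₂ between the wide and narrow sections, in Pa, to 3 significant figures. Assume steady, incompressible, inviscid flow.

Mass conservation (A₁v₁ = A₂v₂) gives v₂ = 2.68 × 163/22.8 = 19.1 m/s.
With no height change, Bernoulli's equation is P₁ + ½ρv₁² = P₂ + ½ρv₂².
P₁ − P₂ = ½·1000·(19.1² − 2.68²) = ½·1000·359 = 179000 Pa.

ΔP = 179000 Pa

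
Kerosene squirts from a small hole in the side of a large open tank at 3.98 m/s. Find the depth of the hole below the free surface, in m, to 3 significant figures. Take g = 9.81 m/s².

0.807 m

Inverting v = √(2gh) gives h = v² / 2g.
h = 3.98²/(2·9.81) = 15.8/19.62 = 0.807 m.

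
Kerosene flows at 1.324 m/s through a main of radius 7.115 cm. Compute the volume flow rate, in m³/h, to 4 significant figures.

Q ≈ 75.80 m³/h

Q = A·v = 0.01590 m² × 1.324 m/s = 0.02106 m³/s.
Converting: 0.02106 m³/s × 3600 = 75.80 m³/h.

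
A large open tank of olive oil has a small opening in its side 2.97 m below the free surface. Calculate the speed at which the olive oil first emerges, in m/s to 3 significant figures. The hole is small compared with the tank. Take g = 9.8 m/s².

The surface is effectively still and both ends are open, so ½v² = gh and v = √(2·9.8·2.97) = 7.63 m/s.

7.63 m/s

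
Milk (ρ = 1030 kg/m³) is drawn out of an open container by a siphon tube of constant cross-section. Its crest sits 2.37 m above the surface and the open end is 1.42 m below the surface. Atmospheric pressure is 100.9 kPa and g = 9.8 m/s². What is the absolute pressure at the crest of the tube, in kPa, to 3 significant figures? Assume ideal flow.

P_top ≈ 62.6 kPa

From the surface to the outlet (both open to atmosphere, surface at rest): v = √(2g·h_out) = √(2·9.8·1.42) = 5.28 m/s.
Continuity keeps v the same throughout the tube; from surface to crest, P_atm + 0 = P_top + ½ρv² + ρg·h_top.
P_top = 100900 − ½·1030·5.28² − 1030·9.8·2.37 = 62600 Pa.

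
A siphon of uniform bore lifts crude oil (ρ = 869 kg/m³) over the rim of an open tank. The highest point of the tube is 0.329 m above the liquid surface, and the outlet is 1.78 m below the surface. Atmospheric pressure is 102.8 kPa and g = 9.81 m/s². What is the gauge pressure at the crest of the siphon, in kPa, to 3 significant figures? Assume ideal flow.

-18.0 kPa

The outlet speed comes from Torricelli: v = √(2g·1.78) = 5.91 m/s.
Continuity keeps v the same throughout the tube; from surface to crest, P_atm + 0 = P_top + ½ρv² + ρg·h_top.
P_top = 102800 − ½·869·5.91² − 869·9.81·0.329 = 84800 Pa. So P_gauge = P_top − P_atm = -18000 Pa.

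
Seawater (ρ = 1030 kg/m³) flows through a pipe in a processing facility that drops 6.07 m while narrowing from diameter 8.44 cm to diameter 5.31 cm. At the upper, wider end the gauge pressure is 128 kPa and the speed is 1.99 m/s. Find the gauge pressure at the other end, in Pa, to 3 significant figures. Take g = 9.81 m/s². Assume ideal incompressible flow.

The volume flow rate is constant, so v₂ = (A₁/A₂)v₁ = (55.9/22.1)·1.99 = 5.03 m/s.
Energy conservation along the streamline gives P₂ = P₁ − ½ρ(v₂² − v₁²) − ρg(h₂ − h₁).
P₂ = 128000 + ½·1030·(1.99² − 5.03²) − 1030·9.81·(−6.07) = 128000 + (-11000) − (-61300) = 178000 Pa.

P₂ = 178000 Pa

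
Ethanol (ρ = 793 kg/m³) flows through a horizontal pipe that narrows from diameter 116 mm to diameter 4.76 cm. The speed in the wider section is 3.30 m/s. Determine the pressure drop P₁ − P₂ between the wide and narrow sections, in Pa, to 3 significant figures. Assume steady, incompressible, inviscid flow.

Continuity gives A₁v₁ = A₂v₂, so v₂ = (106 cm²)/(17.8 cm²) × 3.30 m/s = 19.6 m/s.
With no height change, Bernoulli's equation is P₁ + ½ρv₁² = P₂ + ½ρv₂².
P₁ − P₂ = ½·793·(19.6² − 3.30²) = ½·793·373 = 148000 Pa.

ΔP ≈ 148000 Pa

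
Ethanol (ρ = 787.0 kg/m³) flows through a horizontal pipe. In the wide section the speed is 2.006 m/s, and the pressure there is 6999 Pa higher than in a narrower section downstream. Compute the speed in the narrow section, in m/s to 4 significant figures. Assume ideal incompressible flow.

v₂ = 4.670 m/s

Along the level pipe P + ½ρv² is conserved, hence v₂² = v₁² + 2(P₁ − P₂)/ρ.
v₂ = √(2.006² + 2·6999/787.0) = √(4.024 + 17.79) = 4.670 m/s.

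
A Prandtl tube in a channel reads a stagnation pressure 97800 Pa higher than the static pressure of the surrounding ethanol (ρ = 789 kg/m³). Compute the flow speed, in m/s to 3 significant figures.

At the stagnation point the flow is brought to rest, so Bernoulli gives P_stag − P_static = ½ρv².
v = √(2ΔP/ρ) = √(2·97800/789) = 15.7 m/s.

v ≈ 15.7 m/s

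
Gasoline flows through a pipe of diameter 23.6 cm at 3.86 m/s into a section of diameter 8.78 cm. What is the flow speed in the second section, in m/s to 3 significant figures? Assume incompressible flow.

By continuity, v₂ = v₁·A₁/A₂ = 3.86·(437/60.5) = 27.9 m/s.

v₂ ≈ 27.9 m/s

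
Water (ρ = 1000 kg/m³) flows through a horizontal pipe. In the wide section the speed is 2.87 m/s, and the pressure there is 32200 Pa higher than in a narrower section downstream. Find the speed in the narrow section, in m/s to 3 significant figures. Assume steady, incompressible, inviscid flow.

Along the level pipe P + ½ρv² is conserved, hence v₂² = v₁² + 2(P₁ − P₂)/ρ.
v₂ = √(2.87² + 2·32200/1000) = √(8.24 + 64.4) = 8.52 m/s.

v₂ = 8.52 m/s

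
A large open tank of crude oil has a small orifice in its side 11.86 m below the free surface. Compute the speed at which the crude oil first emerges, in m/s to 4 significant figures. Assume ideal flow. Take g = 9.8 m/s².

v ≈ 15.25 m/s

Torricelli's result v = √(2gh) gives v = √(2·9.8·11.86) = 15.25 m/s.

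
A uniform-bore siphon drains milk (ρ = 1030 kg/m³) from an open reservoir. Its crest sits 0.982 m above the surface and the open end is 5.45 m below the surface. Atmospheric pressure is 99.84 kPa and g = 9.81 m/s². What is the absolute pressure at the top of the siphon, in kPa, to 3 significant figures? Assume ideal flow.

From the surface to the outlet (both open to atmosphere, surface at rest): v = √(2g·h_out) = √(2·9.81·5.45) = 10.3 m/s.
The bore is uniform, so the speed at the crest is the same v. Bernoulli surface→crest: P_atm = P_top + ½ρv² + ρg·h_top.
P_top = 99840 − ½·1030·10.3² − 1030·9.81·0.982 = 34800 Pa.

P_top = 34.8 kPa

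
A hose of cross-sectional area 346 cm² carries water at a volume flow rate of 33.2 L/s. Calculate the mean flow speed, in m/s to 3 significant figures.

Q = 33.2 L/s = 0.0332 m³/s.
v = Q/A = 0.0332 / 0.0346 = 0.960 m/s.

0.960 m/s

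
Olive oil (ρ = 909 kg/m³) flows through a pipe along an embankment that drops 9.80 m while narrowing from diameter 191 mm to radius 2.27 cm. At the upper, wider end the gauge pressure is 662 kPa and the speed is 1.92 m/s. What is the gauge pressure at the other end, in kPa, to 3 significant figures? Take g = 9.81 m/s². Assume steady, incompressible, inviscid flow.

P₂ ≈ 226 kPa

By continuity, v₂ = v₁·A₁/A₂ = 1.92·(287/16.2) = 34.0 m/s.
Applying Bernoulli between the two ends and solving for P₂: P₂ = P₁ + ½ρ(v₁² − v₂²) − ρgΔh.
P₂ = 662000 + ½·909·(1.92² − 34.0²) − 909·9.81·(−9.80) = 662000 + (-523000) − (-87400) = 226000 Pa.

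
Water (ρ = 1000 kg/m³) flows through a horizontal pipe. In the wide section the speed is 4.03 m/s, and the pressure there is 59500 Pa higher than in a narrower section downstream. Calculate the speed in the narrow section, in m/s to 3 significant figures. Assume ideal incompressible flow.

With h₁ = h₂, rearranging Bernoulli gives v₂ = √(v₁² + 2ΔP/ρ).
v₂ = √(4.03² + 2·59500/1000) = √(16.2 + 119) = 11.6 m/s.

v₂ ≈ 11.6 m/s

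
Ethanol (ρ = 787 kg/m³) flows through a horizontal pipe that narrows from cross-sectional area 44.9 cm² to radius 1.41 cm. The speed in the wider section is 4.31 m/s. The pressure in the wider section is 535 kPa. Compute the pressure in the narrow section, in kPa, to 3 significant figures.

Continuity gives A₁v₁ = A₂v₂, so v₂ = (44.9 cm²)/(6.25 cm²) × 4.31 m/s = 31.0 m/s.
Along the horizontal streamline, P + ½ρv² is constant.
P₂ = P₁ − ½ρ(v₂² − v₁²) = 535000 − ½·787·(31.0² − 4.31²) = 535000 − 370000 = 165000 Pa.

P₂ ≈ 165 kPa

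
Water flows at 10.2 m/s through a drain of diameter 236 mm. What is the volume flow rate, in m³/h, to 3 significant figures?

Q = 1610 m³/h

Q = A·v = 0.0437 m² × 10.2 m/s = 0.446 m³/s.
Converting: 0.446 m³/s × 3600 = 1610 m³/h.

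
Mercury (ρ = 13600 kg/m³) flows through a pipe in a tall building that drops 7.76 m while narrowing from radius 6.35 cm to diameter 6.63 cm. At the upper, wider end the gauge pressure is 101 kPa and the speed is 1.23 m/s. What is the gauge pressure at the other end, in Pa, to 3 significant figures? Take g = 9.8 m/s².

The volume flow rate is constant, so v₂ = (A₁/A₂)v₁ = (127/34.5)·1.23 = 4.51 m/s.
Bernoulli: P₁ + ½ρv₁² + ρg h₁ = P₂ + ½ρv₂² + ρg h₂, so P₂ = P₁ + ½ρ(v₁² − v₂²) − ρg(h₂ − h₁).
P₂ = 101000 + ½·13600·(1.23² − 4.51²) − 13600·9.8·(−7.76) = 101000 + (-128000) − (-1030000) = 1010000 Pa.

P₂ = 1010000 Pa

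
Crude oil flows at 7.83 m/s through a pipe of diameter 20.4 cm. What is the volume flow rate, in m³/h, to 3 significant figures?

Q = A·v = 0.0327 m² × 7.83 m/s = 0.256 m³/s.
Converting: 0.256 m³/s × 3600 = 921 m³/h.

Q = 921 m³/h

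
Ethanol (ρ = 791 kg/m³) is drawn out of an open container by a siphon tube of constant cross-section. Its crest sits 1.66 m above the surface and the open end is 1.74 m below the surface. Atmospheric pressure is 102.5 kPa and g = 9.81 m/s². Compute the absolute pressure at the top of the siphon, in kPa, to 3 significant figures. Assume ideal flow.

P_top ≈ 76.1 kPa

Bernoulli surface→outlet gives ½v² = g·h_out, so v = √(2·9.81·1.74) = 5.84 m/s.
With constant cross-section the crest speed equals v; applying Bernoulli from the surface up to the crest, P_top = P_atm − ½ρv² − ρg·h_top.
P_top = 102500 − ½·791·5.84² − 791·9.81·1.66 = 76100 Pa.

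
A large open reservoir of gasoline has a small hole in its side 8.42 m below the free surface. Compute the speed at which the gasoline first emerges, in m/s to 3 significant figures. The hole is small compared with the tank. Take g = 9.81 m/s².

Torricelli's result v = √(2gh) gives v = √(2·9.81·8.42) = 12.9 m/s.

12.9 m/s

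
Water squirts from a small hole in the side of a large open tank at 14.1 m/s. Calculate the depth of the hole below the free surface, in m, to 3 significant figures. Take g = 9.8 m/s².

Torricelli: v = √(2gh), so h = v²/(2g).
h = 14.1²/(2·9.8) = 199/19.60 = 10.1 m.

h ≈ 10.1 m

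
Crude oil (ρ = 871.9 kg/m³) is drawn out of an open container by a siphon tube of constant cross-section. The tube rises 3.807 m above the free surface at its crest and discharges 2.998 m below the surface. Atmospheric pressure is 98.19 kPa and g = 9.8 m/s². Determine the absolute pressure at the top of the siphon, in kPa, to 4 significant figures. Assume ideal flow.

From the surface to the outlet (both open to atmosphere, surface at rest): v = √(2g·h_out) = √(2·9.8·2.998) = 7.666 m/s.
With constant cross-section the crest speed equals v; applying Bernoulli from the surface up to the crest, P_top = P_atm − ½ρv² − ρg·h_top.
P_top = 98190 − ½·871.9·7.666² − 871.9·9.8·3.807 = 40040 Pa.

P_top = 40.04 kPa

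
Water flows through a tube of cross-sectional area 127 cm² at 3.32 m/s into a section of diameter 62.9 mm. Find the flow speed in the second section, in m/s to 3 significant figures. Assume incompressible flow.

The volume flow rate is constant, so v₂ = (A₁/A₂)v₁ = (127/31.1)·3.32 = 13.6 m/s.

v₂ = 13.6 m/s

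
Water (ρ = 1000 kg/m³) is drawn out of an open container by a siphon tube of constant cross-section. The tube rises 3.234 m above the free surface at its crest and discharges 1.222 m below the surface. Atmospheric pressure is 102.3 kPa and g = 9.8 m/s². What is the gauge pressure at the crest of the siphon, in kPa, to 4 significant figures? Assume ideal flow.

The outlet speed comes from Torricelli: v = √(2g·1.222) = 4.894 m/s.
The bore is uniform, so the speed at the crest is the same v. Bernoulli surface→crest: P_atm = P_top + ½ρv² + ρg·h_top.
P_top = 102300 − ½·1000·4.894² − 1000·9.8·3.234 = 58630 Pa. So P_gauge = P_top − P_atm = -43670 Pa.

P_gauge ≈ -43.67 kPa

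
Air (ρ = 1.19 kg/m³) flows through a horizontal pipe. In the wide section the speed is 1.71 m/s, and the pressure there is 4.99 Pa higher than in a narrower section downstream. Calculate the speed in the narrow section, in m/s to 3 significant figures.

Horizontal Bernoulli: P₁ + ½ρv₁² = P₂ + ½ρv₂², so v₂² = v₁² + 2(P₁ − P₂)/ρ.
v₂ = √(1.71² + 2·4.99/1.19) = √(2.92 + 8.39) = 3.36 m/s.

v₂ = 3.36 m/s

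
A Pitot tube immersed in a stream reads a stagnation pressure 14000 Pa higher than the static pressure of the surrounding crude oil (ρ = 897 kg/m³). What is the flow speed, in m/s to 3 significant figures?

5.59 m/s

Bernoulli between the free stream and the stagnation point: ½ρv² = P_stag − P_static.
v = √(2ΔP/ρ) = √(2·14000/897) = 5.59 m/s.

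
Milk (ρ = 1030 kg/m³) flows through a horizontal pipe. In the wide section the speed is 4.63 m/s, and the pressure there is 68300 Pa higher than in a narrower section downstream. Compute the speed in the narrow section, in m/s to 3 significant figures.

v₂ ≈ 12.4 m/s

Horizontal Bernoulli: P₁ + ½ρv₁² = P₂ + ½ρv₂², so v₂² = v₁² + 2(P₁ − P₂)/ρ.
v₂ = √(4.63² + 2·68300/1030) = √(21.4 + 133) = 12.4 m/s.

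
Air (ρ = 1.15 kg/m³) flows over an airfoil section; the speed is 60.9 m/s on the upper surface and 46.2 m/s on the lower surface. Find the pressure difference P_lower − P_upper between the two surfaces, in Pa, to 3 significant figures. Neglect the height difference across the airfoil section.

Bernoulli (same height): P_lower − P_upper = ½ρ(v_upper² − v_lower²).
ΔP = ½·1.15·(60.9² − 46.2²) = 905 Pa.

ΔP ≈ 905 Pa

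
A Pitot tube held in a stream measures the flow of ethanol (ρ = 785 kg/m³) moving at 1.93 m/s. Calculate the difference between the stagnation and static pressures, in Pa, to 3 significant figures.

The dynamic pressure equals the rise in static pressure at the stagnation point: ΔP = ½ρv².
ΔP = ½·785·1.93² = 1460 Pa.

ΔP = 1460 Pa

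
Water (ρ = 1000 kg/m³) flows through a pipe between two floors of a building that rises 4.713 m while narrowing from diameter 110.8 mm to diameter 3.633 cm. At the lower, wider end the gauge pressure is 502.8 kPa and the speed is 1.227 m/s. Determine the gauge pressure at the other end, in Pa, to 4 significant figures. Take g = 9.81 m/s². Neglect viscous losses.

By continuity, v₂ = v₁·A₁/A₂ = 1.227·(96.42/10.37) = 11.41 m/s.
Applying Bernoulli between the two ends and solving for P₂: P₂ = P₁ + ½ρ(v₁² − v₂²) − ρgΔh.
P₂ = 502800 + ½·1000·(1.227² − 11.41²) − 1000·9.81·(+4.713) = 502800 + (-64370) − (46230) = 392200 Pa.

392200 Pa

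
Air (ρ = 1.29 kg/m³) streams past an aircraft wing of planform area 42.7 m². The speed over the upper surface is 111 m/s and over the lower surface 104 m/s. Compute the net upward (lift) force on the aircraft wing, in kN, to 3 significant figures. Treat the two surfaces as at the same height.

From P + ½ρv² = const at equal height, P_low − P_up = ½ρ(v_up² − v_low²).
ΔP = ½·1.29·(111² − 104²) = 971 Pa.
Lift = ΔP · A = 971 × 42.7 = 41400 N.

F ≈ 41.4 kN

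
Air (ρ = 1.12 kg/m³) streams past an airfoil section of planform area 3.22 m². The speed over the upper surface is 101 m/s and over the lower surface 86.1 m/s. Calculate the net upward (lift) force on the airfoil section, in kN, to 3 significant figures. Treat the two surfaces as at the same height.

F ≈ 5.03 kN

The faster flow above has the lower pressure; Bernoulli (same height) gives ΔP = ½ρ(v_up² − v_low²).
ΔP = ½·1.12·(101² − 86.1²) = 1560 Pa.
Lift = ΔP · A = 1560 × 3.22 = 5030 N.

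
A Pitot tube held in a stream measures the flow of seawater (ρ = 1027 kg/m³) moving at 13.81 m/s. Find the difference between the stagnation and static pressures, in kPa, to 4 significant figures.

Bernoulli between the free stream and the stagnation point: ½ρv² = P_stag − P_static.
ΔP = ½·1027·13.81² = 97930 Pa.

ΔP = 97.93 kPa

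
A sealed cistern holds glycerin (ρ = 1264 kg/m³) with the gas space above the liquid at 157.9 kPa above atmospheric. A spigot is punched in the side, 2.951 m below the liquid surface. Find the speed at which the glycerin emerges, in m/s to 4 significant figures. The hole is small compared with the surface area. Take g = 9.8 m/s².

Take point 1 at the surface (v₁ ≈ 0) and point 2 at the hole (at atmospheric pressure). Bernoulli: P₁ + ρg h = P_atm + ½ρv₂².
With P₁ − P_atm = 157900 Pa, v₂ = √(2gh + 2ΔP/ρ) = √(2·9.8·2.951 + 2·157900/1264) = 17.54 m/s.

v ≈ 17.54 m/s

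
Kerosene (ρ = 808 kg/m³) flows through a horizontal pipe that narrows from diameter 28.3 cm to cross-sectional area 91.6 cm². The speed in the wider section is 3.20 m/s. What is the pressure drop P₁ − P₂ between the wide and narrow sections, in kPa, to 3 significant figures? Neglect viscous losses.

ΔP ≈ 191 kPa

By continuity, v₂ = v₁·A₁/A₂ = 3.20·(629/91.6) = 22.0 m/s.
With no height change, Bernoulli's equation is P₁ + ½ρv₁² = P₂ + ½ρv₂².
P₁ − P₂ = ½·808·(22.0² − 3.20²) = ½·808·473 = 191000 Pa.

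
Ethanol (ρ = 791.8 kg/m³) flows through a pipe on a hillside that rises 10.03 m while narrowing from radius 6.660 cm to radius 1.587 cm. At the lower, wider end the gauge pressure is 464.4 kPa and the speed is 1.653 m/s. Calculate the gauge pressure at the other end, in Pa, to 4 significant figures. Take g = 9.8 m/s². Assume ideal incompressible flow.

52130 Pa

Continuity gives A₁v₁ = A₂v₂, so v₂ = (139.3 cm²)/(7.912 cm²) × 1.653 m/s = 29.11 m/s.
Applying Bernoulli between the two ends and solving for P₂: P₂ = P₁ + ½ρ(v₁² − v₂²) − ρgΔh.
P₂ = 464400 + ½·791.8·(1.653² − 29.11²) − 791.8·9.8·(+10.03) = 464400 + (-334400) − (77830) = 52130 Pa.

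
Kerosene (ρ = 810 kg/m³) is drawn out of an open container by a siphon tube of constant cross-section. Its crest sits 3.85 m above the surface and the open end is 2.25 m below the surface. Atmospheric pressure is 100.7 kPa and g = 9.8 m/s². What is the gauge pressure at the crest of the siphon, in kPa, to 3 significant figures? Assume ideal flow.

P_gauge ≈ -48.4 kPa

Bernoulli surface→outlet gives ½v² = g·h_out, so v = √(2·9.8·2.25) = 6.64 m/s.
Continuity keeps v the same throughout the tube; from surface to crest, P_atm + 0 = P_top + ½ρv² + ρg·h_top.
P_top = 100700 − ½·810·6.64² − 810·9.8·3.85 = 52300 Pa. So P_gauge = P_top − P_atm = -48400 Pa.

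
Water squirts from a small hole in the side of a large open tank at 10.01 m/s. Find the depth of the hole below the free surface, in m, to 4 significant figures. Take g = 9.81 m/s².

Inverting v = √(2gh) gives h = v² / 2g.
h = 10.01²/(2·9.81) = 100.2/19.62 = 5.107 m.

h ≈ 5.107 m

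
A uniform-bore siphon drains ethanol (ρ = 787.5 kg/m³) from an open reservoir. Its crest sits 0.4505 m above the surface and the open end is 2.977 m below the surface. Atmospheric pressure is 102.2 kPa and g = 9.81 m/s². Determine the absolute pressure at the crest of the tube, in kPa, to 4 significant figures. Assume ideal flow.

From the surface to the outlet (both open to atmosphere, surface at rest): v = √(2g·h_out) = √(2·9.81·2.977) = 7.643 m/s.
The bore is uniform, so the speed at the crest is the same v. Bernoulli surface→crest: P_atm = P_top + ½ρv² + ρg·h_top.
P_top = 102200 − ½·787.5·7.643² − 787.5·9.81·0.4505 = 75720 Pa.

P_top ≈ 75.72 kPa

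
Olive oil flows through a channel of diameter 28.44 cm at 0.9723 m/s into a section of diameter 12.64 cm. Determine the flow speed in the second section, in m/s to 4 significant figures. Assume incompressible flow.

4.922 m/s

By continuity, v₂ = v₁·A₁/A₂ = 0.9723·(635.3/125.5) = 4.922 m/s.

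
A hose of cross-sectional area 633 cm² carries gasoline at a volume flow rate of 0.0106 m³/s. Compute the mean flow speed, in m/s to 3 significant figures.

v = 0.167 m/s

Q = 0.0106 m³/s = 0.0106 m³/s.
v = Q/A = 0.0106 / 0.0633 = 0.167 m/s.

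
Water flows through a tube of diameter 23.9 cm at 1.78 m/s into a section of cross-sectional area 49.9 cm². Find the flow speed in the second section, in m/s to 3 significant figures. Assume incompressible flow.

By continuity, v₂ = v₁·A₁/A₂ = 1.78·(449/49.9) = 16.0 m/s.

v₂ = 16.0 m/s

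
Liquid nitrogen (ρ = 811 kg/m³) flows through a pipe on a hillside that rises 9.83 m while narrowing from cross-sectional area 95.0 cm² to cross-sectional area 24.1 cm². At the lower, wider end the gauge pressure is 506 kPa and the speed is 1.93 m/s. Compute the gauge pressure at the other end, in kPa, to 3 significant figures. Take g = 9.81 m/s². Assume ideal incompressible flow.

P₂ = 406 kPa

The volume flow rate is constant, so v₂ = (A₁/A₂)v₁ = (95.0/24.1)·1.93 = 7.61 m/s.
Energy conservation along the streamline gives P₂ = P₁ − ½ρ(v₂² − v₁²) − ρg(h₂ − h₁).
P₂ = 506000 + ½·811·(1.93² − 7.61²) − 811·9.81·(+9.83) = 506000 + (-22000) − (78200) = 406000 Pa.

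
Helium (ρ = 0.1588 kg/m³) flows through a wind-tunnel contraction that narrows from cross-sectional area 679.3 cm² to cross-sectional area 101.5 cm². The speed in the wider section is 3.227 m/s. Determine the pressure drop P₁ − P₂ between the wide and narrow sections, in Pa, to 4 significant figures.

ΔP ≈ 36.21 Pa

By continuity, v₂ = v₁·A₁/A₂ = 3.227·(679.3/101.5) = 21.60 m/s.
Bernoulli (h₁ = h₂): P₁ − P₂ = ½ρ(v₂² − v₁²).
P₁ − P₂ = ½·0.1588·(21.60² − 3.227²) = ½·0.1588·456.0 = 36.21 Pa.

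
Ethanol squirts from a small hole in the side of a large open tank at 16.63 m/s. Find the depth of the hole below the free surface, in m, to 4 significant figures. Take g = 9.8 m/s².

Inverting v = √(2gh) gives h = v² / 2g.
h = 16.63²/(2·9.8) = 276.6/19.60 = 14.11 m.

h = 14.11 m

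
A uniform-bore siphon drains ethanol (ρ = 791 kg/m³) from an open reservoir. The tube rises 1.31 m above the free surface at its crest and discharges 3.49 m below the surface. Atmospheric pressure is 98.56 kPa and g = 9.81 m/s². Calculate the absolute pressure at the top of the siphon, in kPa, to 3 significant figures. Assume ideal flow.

The outlet speed comes from Torricelli: v = √(2g·3.49) = 8.27 m/s.
The bore is uniform, so the speed at the crest is the same v. Bernoulli surface→crest: P_atm = P_top + ½ρv² + ρg·h_top.
P_top = 98560 − ½·791·8.27² − 791·9.81·1.31 = 61300 Pa.

P_top ≈ 61.3 kPa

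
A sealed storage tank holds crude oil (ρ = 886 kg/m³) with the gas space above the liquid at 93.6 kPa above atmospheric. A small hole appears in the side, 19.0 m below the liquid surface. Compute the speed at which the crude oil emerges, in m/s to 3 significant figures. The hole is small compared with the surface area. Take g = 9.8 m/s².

v = 24.2 m/s

Take point 1 at the surface (v₁ ≈ 0) and point 2 at the hole (at atmospheric pressure). Bernoulli: P₁ + ρg h = P_atm + ½ρv₂².
With P₁ − P_atm = 93600 Pa, v₂ = √(2gh + 2ΔP/ρ) = √(2·9.8·19.0 + 2·93600/886) = 24.2 m/s.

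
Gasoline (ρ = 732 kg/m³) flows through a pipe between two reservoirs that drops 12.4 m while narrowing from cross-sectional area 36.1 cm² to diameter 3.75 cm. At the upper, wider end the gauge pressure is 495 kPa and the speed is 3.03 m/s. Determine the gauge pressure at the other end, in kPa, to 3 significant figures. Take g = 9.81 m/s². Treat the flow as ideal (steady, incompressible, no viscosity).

552 kPa

Continuity gives A₁v₁ = A₂v₂, so v₂ = (36.1 cm²)/(11.0 cm²) × 3.03 m/s = 9.90 m/s.
Energy conservation along the streamline gives P₂ = P₁ − ½ρ(v₂² − v₁²) − ρg(h₂ − h₁).
P₂ = 495000 + ½·732·(3.03² − 9.90²) − 732·9.81·(−12.4) = 495000 + (-32500) − (-89000) = 552000 Pa.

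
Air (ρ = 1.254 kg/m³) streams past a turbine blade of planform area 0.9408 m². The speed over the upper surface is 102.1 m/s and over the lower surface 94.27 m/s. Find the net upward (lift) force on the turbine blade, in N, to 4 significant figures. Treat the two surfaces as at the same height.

F ≈ 907.0 N

From P + ½ρv² = const at equal height, P_low − P_up = ½ρ(v_up² − v_low²).
ΔP = ½·1.254·(102.1² − 94.27²) = 964.1 Pa.
Lift = ΔP · A = 964.1 × 0.9408 = 907.0 N.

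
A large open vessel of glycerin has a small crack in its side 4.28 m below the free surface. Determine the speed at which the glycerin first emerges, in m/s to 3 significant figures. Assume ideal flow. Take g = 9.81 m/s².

v = 9.16 m/s

The surface is effectively still and both ends are open, so ½v² = gh and v = √(2·9.81·4.28) = 9.16 m/s.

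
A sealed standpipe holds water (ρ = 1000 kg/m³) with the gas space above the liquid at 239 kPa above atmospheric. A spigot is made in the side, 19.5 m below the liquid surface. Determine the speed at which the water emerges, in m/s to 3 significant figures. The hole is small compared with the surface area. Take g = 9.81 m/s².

Take point 1 at the surface (v₁ ≈ 0) and point 2 at the hole (at atmospheric pressure). Bernoulli: P₁ + ρg h = P_atm + ½ρv₂².
With P₁ − P_atm = 239000 Pa, v₂ = √(2gh + 2ΔP/ρ) = √(2·9.81·19.5 + 2·239000/1000) = 29.3 m/s.

v ≈ 29.3 m/s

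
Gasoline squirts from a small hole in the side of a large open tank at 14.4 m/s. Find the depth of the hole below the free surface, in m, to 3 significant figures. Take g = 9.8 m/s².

For a small hole in a large open tank, ½v² = gh, giving h = v²/(2g).
h = 14.4²/(2·9.8) = 207/19.60 = 10.6 m.

h ≈ 10.6 m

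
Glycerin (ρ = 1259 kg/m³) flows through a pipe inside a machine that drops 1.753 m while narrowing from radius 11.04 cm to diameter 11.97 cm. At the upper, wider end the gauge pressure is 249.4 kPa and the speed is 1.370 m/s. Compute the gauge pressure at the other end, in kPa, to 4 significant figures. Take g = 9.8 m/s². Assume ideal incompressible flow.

The volume flow rate is constant, so v₂ = (A₁/A₂)v₁ = (382.9/112.5)·1.370 = 4.662 m/s.
Bernoulli: P₁ + ½ρv₁² + ρg h₁ = P₂ + ½ρv₂² + ρg h₂, so P₂ = P₁ + ½ρ(v₁² − v₂²) − ρg(h₂ − h₁).
P₂ = 249400 + ½·1259·(1.370² − 4.662²) − 1259·9.8·(−1.753) = 249400 + (-12500) − (-21630) = 258500 Pa.

P₂ = 258.5 kPa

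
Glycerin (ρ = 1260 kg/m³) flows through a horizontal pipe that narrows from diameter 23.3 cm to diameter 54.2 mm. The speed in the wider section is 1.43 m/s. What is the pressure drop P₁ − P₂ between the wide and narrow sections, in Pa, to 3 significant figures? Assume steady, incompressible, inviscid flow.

ΔP ≈ 439000 Pa

Mass conservation (A₁v₁ = A₂v₂) gives v₂ = 1.43 × 426/23.1 = 26.4 m/s.
Along the horizontal streamline, P + ½ρv² is constant.
P₁ − P₂ = ½·1260·(26.4² − 1.43²) = ½·1260·696 = 439000 Pa.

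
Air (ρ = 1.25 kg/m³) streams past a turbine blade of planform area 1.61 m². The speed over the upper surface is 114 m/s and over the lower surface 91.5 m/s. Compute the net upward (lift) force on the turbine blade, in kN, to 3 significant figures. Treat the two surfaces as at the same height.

With equal heights on the two surfaces, Bernoulli gives P_lower − P_upper = ½ρ(v_upper² − v_lower²).
ΔP = ½·1.25·(114² − 91.5²) = 2890 Pa.
Lift = ΔP · A = 2890 × 1.61 = 4650 N.

F ≈ 4.65 kN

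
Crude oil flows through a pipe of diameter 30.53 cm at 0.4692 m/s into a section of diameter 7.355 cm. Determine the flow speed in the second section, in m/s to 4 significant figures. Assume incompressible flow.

The volume flow rate is constant, so v₂ = (A₁/A₂)v₁ = (732.1/42.49)·0.4692 = 8.084 m/s.

8.084 m/s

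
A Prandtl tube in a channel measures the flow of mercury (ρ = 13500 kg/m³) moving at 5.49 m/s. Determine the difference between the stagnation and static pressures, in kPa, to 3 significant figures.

Bernoulli between the free stream and the stagnation point: ½ρv² = P_stag − P_static.
ΔP = ½·13500·5.49² = 203000 Pa.

ΔP ≈ 203 kPa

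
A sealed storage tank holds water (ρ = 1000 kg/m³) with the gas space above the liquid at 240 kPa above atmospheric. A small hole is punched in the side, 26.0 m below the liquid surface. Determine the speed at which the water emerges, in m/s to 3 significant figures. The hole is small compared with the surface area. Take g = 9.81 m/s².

Take point 1 at the surface (v₁ ≈ 0) and point 2 at the hole (at atmospheric pressure). Bernoulli: P₁ + ρg h = P_atm + ½ρv₂².
With P₁ − P_atm = 240000 Pa, v₂ = √(2gh + 2ΔP/ρ) = √(2·9.81·26.0 + 2·240000/1000) = 31.5 m/s.

v = 31.5 m/s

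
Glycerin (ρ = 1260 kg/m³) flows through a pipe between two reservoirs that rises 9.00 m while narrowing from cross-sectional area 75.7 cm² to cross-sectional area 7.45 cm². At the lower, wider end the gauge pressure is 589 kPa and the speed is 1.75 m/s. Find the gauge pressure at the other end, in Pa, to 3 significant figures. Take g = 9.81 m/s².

P₂ ≈ 280000 Pa

By continuity, v₂ = v₁·A₁/A₂ = 1.75·(75.7/7.45) = 17.8 m/s.
Energy conservation along the streamline gives P₂ = P₁ − ½ρ(v₂² − v₁²) − ρg(h₂ − h₁).
P₂ = 589000 + ½·1260·(1.75² − 17.8²) − 1260·9.81·(+9.00) = 589000 + (-197000) − (111000) = 280000 Pa.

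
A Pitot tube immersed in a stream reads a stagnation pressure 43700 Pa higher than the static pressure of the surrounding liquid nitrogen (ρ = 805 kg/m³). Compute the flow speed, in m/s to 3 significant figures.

At the stagnation point the flow is brought to rest, so Bernoulli gives P_stag − P_static = ½ρv².
v = √(2ΔP/ρ) = √(2·43700/805) = 10.4 m/s.

v = 10.4 m/s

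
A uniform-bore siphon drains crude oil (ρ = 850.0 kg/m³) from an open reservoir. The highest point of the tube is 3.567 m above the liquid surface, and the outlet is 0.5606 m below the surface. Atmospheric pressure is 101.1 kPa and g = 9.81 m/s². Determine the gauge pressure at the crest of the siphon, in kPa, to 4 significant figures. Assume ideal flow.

-34.42 kPa

From the surface to the outlet (both open to atmosphere, surface at rest): v = √(2g·h_out) = √(2·9.81·0.5606) = 3.316 m/s.
With constant cross-section the crest speed equals v; applying Bernoulli from the surface up to the crest, P_top = P_atm − ½ρv² − ρg·h_top.
P_top = 101100 − ½·850.0·3.316² − 850.0·9.81·3.567 = 66680 Pa. So P_gauge = P_top − P_atm = -34420 Pa.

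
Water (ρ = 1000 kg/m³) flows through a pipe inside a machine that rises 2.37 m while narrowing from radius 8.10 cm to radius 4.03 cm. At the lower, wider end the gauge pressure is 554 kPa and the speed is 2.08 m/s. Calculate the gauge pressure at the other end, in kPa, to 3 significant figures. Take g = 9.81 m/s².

The volume flow rate is constant, so v₂ = (A₁/A₂)v₁ = (206/51.0)·2.08 = 8.40 m/s.
Applying Bernoulli between the two ends and solving for P₂: P₂ = P₁ + ½ρ(v₁² − v₂²) − ρgΔh.
P₂ = 554000 + ½·1000·(2.08² − 8.40²) − 1000·9.81·(+2.37) = 554000 + (-33100) − (23200) = 498000 Pa.

498 kPa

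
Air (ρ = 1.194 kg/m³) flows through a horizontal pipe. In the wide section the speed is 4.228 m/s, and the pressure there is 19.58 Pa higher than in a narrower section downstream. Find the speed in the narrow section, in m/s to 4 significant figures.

Along the level pipe P + ½ρv² is conserved, hence v₂² = v₁² + 2(P₁ − P₂)/ρ.
v₂ = √(4.228² + 2·19.58/1.194) = √(17.88 + 32.80) = 7.119 m/s.

7.119 m/s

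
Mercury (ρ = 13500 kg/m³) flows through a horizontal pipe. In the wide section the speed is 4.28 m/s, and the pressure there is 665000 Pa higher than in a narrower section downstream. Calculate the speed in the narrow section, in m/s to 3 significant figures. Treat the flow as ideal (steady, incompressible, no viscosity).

10.8 m/s

Along the level pipe P + ½ρv² is conserved, hence v₂² = v₁² + 2(P₁ − P₂)/ρ.
v₂ = √(4.28² + 2·665000/13500) = √(18.3 + 98.5) = 10.8 m/s.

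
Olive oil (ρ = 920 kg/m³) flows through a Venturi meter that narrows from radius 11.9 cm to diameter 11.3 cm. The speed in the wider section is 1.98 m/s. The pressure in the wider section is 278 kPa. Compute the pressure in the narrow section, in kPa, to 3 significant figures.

The volume flow rate is constant, so v₂ = (A₁/A₂)v₁ = (445/100)·1.98 = 8.78 m/s.
With no height change, Bernoulli's equation is P₁ + ½ρv₁² = P₂ + ½ρv₂².
P₂ = P₁ − ½ρ(v₂² − v₁²) = 278000 − ½·920·(8.78² − 1.98²) = 278000 − 33700 = 244000 Pa.

P₂ ≈ 244 kPa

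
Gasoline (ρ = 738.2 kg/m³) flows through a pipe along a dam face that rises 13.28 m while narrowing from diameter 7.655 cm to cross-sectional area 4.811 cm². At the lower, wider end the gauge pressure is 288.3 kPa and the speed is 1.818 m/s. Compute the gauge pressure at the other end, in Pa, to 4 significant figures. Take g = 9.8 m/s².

By continuity, v₂ = v₁·A₁/A₂ = 1.818·(46.02/4.811) = 17.39 m/s.
Energy conservation along the streamline gives P₂ = P₁ − ½ρ(v₂² − v₁²) − ρg(h₂ − h₁).
P₂ = 288300 + ½·738.2·(1.818² − 17.39²) − 738.2·9.8·(+13.28) = 288300 + (-110400) − (96070) = 81810 Pa.

81810 Pa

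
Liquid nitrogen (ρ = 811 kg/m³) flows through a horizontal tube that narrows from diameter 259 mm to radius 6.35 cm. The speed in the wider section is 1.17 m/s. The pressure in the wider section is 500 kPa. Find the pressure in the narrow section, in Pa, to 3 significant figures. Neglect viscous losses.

P₂ = 491000 Pa

Mass conservation (A₁v₁ = A₂v₂) gives v₂ = 1.17 × 527/127 = 4.87 m/s.
The pipe is horizontal, so Bernoulli reduces to P₁ + ½ρv₁² = P₂ + ½ρv₂².
P₂ = P₁ − ½ρ(v₂² − v₁²) = 500000 − ½·811·(4.87² − 1.17²) = 500000 − 9050 = 491000 Pa.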